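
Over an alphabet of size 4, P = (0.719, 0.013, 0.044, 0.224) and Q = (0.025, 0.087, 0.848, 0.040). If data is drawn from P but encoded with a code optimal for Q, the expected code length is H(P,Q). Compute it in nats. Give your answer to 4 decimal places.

H(P,Q) = −Σ p·ln q.
  −0.719·ln(0.025) = 2.65230
  −0.013·ln(0.087) = 0.03174
  −0.044·ln(0.848) = 0.00725
  −0.224·ln(0.040) = 0.72103
H(P,Q) = 3.4123 nats.

3.4123 nats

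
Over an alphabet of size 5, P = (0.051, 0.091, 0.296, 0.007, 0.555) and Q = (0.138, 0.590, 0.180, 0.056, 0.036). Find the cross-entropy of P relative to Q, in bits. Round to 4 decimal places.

H(P,Q) = −Σ p·log₂ q.
  −0.051·log₂(0.138) = 0.14572
  −0.091·log₂(0.590) = 0.06927
  −0.296·log₂(0.180) = 0.73228
  −0.007·log₂(0.056) = 0.02911
  −0.555·log₂(0.036) = 2.66170
H(P,Q) = 3.6381 bits.

3.6381 bits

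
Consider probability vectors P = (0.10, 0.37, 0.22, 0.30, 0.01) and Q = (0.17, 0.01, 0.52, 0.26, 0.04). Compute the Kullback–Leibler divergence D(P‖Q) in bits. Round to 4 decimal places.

D(P‖Q) = Σ p·log₂(p/q).
  0.10·log₂(0.10/0.17) = -0.07655
  0.37·log₂(0.37/0.01) = 1.92750
  0.22·log₂(0.22/0.52) = -0.27302
  0.30·log₂(0.30/0.26) = 0.06194
  0.01·log₂(0.01/0.04) = -0.02000
D(P‖Q) = 1.6199 bits.

1.6199 bits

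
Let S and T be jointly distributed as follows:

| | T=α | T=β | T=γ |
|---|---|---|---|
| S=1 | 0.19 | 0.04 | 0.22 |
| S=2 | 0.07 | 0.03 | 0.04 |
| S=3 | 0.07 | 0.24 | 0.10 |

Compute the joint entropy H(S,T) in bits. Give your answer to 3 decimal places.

H(S,T) = −Σ p(x,y)·log₂ p(x,y) over all 9 cells.
  cell (1,α): −0.19·log₂0.19 = 0.4552
  cell (1,β): −0.04·log₂0.04 = 0.1858
  cell (1,γ): −0.22·log₂0.22 = 0.4806
  cell (2,α): −0.07·log₂0.07 = 0.2686
  cell (2,β): −0.03·log₂0.03 = 0.1518
  cell (2,γ): −0.04·log₂0.04 = 0.1858
  cell (3,α): −0.07·log₂0.07 = 0.2686
  cell (3,β): −0.24·log₂0.24 = 0.4941
  cell (3,γ): −0.10·log₂0.10 = 0.3322
Sum = 2.823 bits.

2.823 bits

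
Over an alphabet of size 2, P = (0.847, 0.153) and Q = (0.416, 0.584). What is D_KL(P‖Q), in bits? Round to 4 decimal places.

0.5732 bits

D(P‖Q) = Σ p·log₂(p/q).
  0.847·log₂(0.847/0.416) = 0.86883
  0.153·log₂(0.153/0.584) = -0.29566
D(P‖Q) = 0.5732 bits.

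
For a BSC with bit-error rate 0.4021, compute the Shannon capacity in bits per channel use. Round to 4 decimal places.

Binary symmetric channel: C = 1 − h₂(ε) where h₂ is the binary entropy function.
h₂(0.4021) = −0.4021·log₂0.4021 − 0.5979·log₂0.5979 = 0.9722.
C = 1 − 0.9722 = 0.0278 bits per channel use.

0.0278 bits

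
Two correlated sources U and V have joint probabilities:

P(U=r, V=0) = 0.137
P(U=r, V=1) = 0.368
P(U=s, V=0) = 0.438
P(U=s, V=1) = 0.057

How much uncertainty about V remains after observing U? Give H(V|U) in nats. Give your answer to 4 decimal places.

0.4720 nats

Chain rule: H(V|U) = H(U,V) − H(U).
Marginals: p(U) = (0.5050, 0.4950), p(V) = (0.5750, 0.4250).
H(U,V) = 1.1651 nats; H(U) = 0.6931 nats.
H(V|U) = 1.1651 − 0.6931 = 0.4720 nats.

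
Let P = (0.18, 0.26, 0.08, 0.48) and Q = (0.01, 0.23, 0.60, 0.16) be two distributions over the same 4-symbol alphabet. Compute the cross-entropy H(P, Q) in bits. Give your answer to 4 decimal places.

3.0752 bits

H(P,Q) = −Σ p·log₂ q.
  −0.18·log₂(0.01) = 1.19589
  −0.26·log₂(0.23) = 0.55128
  −0.08·log₂(0.60) = 0.05896
  −0.48·log₂(0.16) = 1.26905
H(P,Q) = 3.0752 bits.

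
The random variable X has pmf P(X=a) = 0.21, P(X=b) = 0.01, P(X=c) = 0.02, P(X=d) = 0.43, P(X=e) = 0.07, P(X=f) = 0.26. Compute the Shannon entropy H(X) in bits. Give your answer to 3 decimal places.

H(X) = −Σ p·log₂ p.
  −(0.21)·log₂(0.21) = 0.4728
  −(0.01)·log₂(0.01) = 0.0664
  −(0.02)·log₂(0.02) = 0.1129
  −(0.43)·log₂(0.43) = 0.5236
  −(0.07)·log₂(0.07) = 0.2686
  −(0.26)·log₂(0.26) = 0.5053
Sum: 0.4728 + 0.0664 + 0.1129 + 0.5236 + 0.2686 + 0.5053 = 1.950 bits.

1.950 bits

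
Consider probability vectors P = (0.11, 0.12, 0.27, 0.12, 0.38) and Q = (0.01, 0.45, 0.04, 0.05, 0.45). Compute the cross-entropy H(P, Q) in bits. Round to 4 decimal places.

3.0793 bits

H(P,Q) = −Σ p·log₂ q.
  −0.11·log₂(0.01) = 0.73082
  −0.12·log₂(0.45) = 0.13824
  −0.27·log₂(0.04) = 1.25384
  −0.12·log₂(0.05) = 0.51863
  −0.38·log₂(0.45) = 0.43776
H(P,Q) = 3.0793 bits.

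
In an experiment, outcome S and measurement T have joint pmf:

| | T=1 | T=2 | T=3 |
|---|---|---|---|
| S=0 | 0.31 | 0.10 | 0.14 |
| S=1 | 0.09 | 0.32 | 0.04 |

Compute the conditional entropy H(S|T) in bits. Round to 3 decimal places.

0.778 bits

Marginals: p(S) = (0.5500, 0.4500), p(T) = (0.4000, 0.4200, 0.1800).
H(S|T) = Σ p(T) · H(S|T=·).
  T=1: p=0.4000, H(S|T=1) = 0.7692
  T=2: p=0.4200, H(S|T=2) = 0.7919
  T=3: p=0.1800, H(S|T=3) = 0.7642
Weighted sum = 0.778 bits.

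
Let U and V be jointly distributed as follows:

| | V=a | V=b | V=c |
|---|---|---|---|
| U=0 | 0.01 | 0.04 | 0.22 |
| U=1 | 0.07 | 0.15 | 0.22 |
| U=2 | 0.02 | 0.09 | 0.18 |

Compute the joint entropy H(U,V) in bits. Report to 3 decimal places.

2.763 bits

H(U,V) = −Σ p(x,y)·log₂ p(x,y) over all 9 cells.
  cell (0,a): −0.01·log₂0.01 = 0.0664
  cell (0,b): −0.04·log₂0.04 = 0.1858
  cell (0,c): −0.22·log₂0.22 = 0.4806
  cell (1,a): −0.07·log₂0.07 = 0.2686
  cell (1,b): −0.15·log₂0.15 = 0.4105
  cell (1,c): −0.22·log₂0.22 = 0.4806
  cell (2,a): −0.02·log₂0.02 = 0.1129
  cell (2,b): −0.09·log₂0.09 = 0.3127
  cell (2,c): −0.18·log₂0.18 = 0.4453
Sum = 2.763 bits.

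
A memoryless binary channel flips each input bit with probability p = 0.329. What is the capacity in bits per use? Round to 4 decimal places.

Binary symmetric channel: C = 1 − h₂(ε) where h₂ is the binary entropy function.
h₂(0.329) = −0.329·log₂0.329 − 0.671·log₂0.671 = 0.9139.
C = 1 − 0.9139 = 0.0861 bits per channel use.

0.0861 bits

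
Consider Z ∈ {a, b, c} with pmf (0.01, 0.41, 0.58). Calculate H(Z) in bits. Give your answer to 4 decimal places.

1.0496 bits

H(Z) = −Σ p·log₂ p.
  −(0.01)·log₂(0.01) = 0.06644
  −(0.41)·log₂(0.41) = 0.52738
  −(0.58)·log₂(0.58) = 0.45581
Sum: 0.06644 + 0.52738 + 0.45581 = 1.0496 bits.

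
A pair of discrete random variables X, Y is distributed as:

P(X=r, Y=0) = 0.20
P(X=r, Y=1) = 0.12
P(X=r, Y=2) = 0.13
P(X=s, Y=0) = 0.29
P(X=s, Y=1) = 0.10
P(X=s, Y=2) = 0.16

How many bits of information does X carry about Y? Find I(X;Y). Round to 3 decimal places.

0.008 bits

Marginals: p(X) = (0.4500, 0.5500), p(Y) = (0.4900, 0.2200, 0.2900).
I(X;Y) = Σ p(x,y)·log₂[p(x,y)/(p(x)p(y))].
  (r,0): 0.20·log₂(0.9070) = -0.0282
  (r,1): 0.12·log₂(1.2121) = 0.0333
  (r,2): 0.13·log₂(0.9962) = -0.0007
  (s,0): 0.29·log₂(1.0761) = 0.0307
  (s,1): 0.10·log₂(0.8264) = -0.0275
  (s,2): 0.16·log₂(1.0031) = 0.0007
Sum = 0.008 bits.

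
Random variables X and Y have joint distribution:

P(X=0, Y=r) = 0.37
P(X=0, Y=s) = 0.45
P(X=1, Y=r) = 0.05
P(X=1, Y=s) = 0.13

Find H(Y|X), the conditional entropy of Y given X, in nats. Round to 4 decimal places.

0.6708 nats

Marginals: p(X) = (0.8200, 0.1800), p(Y) = (0.4200, 0.5800).
H(Y|X) = Σ p(X) · H(Y|X=·).
  X=0: p=0.8200, H(Y|X=0) = 0.6884
  X=1: p=0.1800, H(Y|X=1) = 0.5908
Weighted sum = 0.6708 nats.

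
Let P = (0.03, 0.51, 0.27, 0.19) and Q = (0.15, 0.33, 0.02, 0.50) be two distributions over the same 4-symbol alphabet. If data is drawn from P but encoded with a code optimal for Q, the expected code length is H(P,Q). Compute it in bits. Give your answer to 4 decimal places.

2.6117 bits

H(P,Q) = −Σ p·log₂ q.
  −0.03·log₂(0.15) = 0.08211
  −0.51·log₂(0.33) = 0.81573
  −0.27·log₂(0.02) = 1.52384
  −0.19·log₂(0.50) = 0.19000
H(P,Q) = 2.6117 bits.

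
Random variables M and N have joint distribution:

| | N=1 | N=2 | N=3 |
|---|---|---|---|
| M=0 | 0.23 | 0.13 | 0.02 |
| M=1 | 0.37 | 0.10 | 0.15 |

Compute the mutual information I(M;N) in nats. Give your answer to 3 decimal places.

0.046 nats

Marginals: p(M) = (0.3800, 0.6200), p(N) = (0.6000, 0.2300, 0.1700).
I(M;N) = H(M) + H(N) − H(M,N).
H(M) = 0.6641, H(N) = 0.9458, H(M,N) = 1.5642.
I(M;N) = 0.6641 + 0.9458 − 1.5642 = 0.046 nats.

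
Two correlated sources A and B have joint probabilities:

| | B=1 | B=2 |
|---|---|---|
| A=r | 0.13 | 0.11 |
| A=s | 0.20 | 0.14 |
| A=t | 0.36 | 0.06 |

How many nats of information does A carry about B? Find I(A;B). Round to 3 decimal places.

Marginals: p(A) = (0.2400, 0.3400, 0.4200), p(B) = (0.6900, 0.3100).
I(A;B) = Σ p(x,y)·ln[p(x,y)/(p(x)p(y))].
  (r,1): 0.13·ln(0.7850) = -0.0315
  (r,2): 0.11·ln(1.4785) = 0.0430
  (s,1): 0.20·ln(0.8525) = -0.0319
  (s,2): 0.14·ln(1.3283) = 0.0397
  (t,1): 0.36·ln(1.2422) = 0.0781
  (t,2): 0.06·ln(0.4608) = -0.0465
Sum = 0.051 nats.

0.051 nats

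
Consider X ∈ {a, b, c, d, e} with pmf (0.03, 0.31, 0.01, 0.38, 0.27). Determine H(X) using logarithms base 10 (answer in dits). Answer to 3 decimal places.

H(X) = −Σ p·log₁₀ p.
  −(0.03)·log₁₀(0.03) = 0.0457
  −(0.31)·log₁₀(0.31) = 0.1577
  −(0.01)·log₁₀(0.01) = 0.0200
  −(0.38)·log₁₀(0.38) = 0.1597
  −(0.27)·log₁₀(0.27) = 0.1535
Sum: 0.0457 + 0.1577 + 0.0200 + 0.1597 + 0.1535 = 0.537 dits.

0.537 dits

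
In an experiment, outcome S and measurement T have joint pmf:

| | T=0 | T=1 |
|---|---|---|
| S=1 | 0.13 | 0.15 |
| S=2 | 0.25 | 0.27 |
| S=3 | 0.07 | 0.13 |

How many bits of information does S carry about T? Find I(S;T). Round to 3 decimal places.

Marginals: p(S) = (0.2800, 0.5200, 0.2000), p(T) = (0.4500, 0.5500).
I(S;T) = Σ p(x,y)·log₂[p(x,y)/(p(x)p(y))].
  (1,0): 0.13·log₂(1.0317) = 0.0059
  (1,1): 0.15·log₂(0.9740) = -0.0057
  (2,0): 0.25·log₂(1.0684) = 0.0239
  (2,1): 0.27·log₂(0.9441) = -0.0224
  (3,0): 0.07·log₂(0.7778) = -0.0254
  (3,1): 0.13·log₂(1.1818) = 0.0313
Sum = 0.008 bits.

0.008 bits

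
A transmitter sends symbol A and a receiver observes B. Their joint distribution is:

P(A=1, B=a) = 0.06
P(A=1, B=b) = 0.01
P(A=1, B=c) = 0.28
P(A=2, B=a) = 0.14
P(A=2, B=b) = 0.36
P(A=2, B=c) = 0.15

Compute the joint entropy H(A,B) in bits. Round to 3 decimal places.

H(A,B) = −Σ p(x,y)·log₂ p(x,y) over all 6 cells.
  cell (1,a): −0.06·log₂0.06 = 0.2435
  cell (1,b): −0.01·log₂0.01 = 0.0664
  cell (1,c): −0.28·log₂0.28 = 0.5142
  cell (2,a): −0.14·log₂0.14 = 0.3971
  cell (2,b): −0.36·log₂0.36 = 0.5306
  cell (2,c): −0.15·log₂0.15 = 0.4105
Sum = 2.162 bits.

2.162 bits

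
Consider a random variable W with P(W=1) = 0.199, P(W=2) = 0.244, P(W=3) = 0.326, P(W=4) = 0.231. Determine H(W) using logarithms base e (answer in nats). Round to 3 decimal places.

1.369 nats

H(W) = −Σ p·ln p.
  −(0.199)·ln(0.199) = 0.3213
  −(0.244)·ln(0.244) = 0.3442
  −(0.326)·ln(0.326) = 0.3654
  −(0.231)·ln(0.231) = 0.3385
Sum: 0.3213 + 0.3442 + 0.3654 + 0.3385 = 1.369 nats.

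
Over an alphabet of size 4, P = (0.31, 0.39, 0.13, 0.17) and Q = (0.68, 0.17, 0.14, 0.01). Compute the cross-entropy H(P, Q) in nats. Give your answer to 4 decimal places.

H(P,Q) = −Σ p·ln q.
  −0.31·ln(0.68) = 0.11956
  −0.39·ln(0.17) = 0.69106
  −0.13·ln(0.14) = 0.25559
  −0.17·ln(0.01) = 0.78288
H(P,Q) = 1.8491 nats.

1.8491 nats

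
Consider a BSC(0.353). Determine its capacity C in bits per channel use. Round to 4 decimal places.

Binary symmetric channel: C = 1 − h₂(ε) where h₂ is the binary entropy function.
h₂(0.353) = −0.353·log₂0.353 − 0.647·log₂0.647 = 0.9367.
C = 1 − 0.9367 = 0.0633 bits per channel use.

0.0633 bits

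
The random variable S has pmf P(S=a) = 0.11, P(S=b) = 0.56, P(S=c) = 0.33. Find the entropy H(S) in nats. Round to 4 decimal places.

0.9334 nats

H(S) = −Σ p·ln p.
  −(0.11)·ln(0.11) = 0.24280
  −(0.56)·ln(0.56) = 0.32470
  −(0.33)·ln(0.33) = 0.36586
Sum: 0.24280 + 0.32470 + 0.36586 = 0.9334 nats.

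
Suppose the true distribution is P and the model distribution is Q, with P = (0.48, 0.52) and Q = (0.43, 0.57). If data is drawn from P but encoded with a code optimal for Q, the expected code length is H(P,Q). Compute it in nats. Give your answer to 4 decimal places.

0.6974 nats

H(P,Q) = −Σ p·ln q.
  −0.48·ln(0.43) = 0.40511
  −0.52·ln(0.57) = 0.29230
H(P,Q) = 0.6974 nats.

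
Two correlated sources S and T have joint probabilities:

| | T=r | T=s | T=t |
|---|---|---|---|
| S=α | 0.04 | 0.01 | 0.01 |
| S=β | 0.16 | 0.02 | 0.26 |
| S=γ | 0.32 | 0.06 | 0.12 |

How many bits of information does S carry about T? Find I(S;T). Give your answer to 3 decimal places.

Marginals: p(S) = (0.0600, 0.4400, 0.5000), p(T) = (0.5200, 0.0900, 0.3900).
I(S;T) = Σ p(x,y)·log₂[p(x,y)/(p(x)p(y))].
  (α,r): 0.04·log₂(1.2821) = 0.0143
  (α,s): 0.01·log₂(1.8519) = 0.0089
  (α,t): 0.01·log₂(0.4274) = -0.0123
  (β,r): 0.16·log₂(0.6993) = -0.0826
  (β,s): 0.02·log₂(0.5051) = -0.0197
  (β,t): 0.26·log₂(1.5152) = 0.1559
  (γ,r): 0.32·log₂(1.2308) = 0.0959
  (γ,s): 0.06·log₂(1.3333) = 0.0249
  (γ,t): 0.12·log₂(0.6154) = -0.0841
Sum = 0.101 bits.

0.101 bits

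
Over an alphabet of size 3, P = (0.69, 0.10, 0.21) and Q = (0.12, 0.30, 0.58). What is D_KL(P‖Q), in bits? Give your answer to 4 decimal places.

1.2750 bits

D(P‖Q) = Σ p·log₂(p/q).
  0.69·log₂(0.69/0.12) = 1.74126
  0.10·log₂(0.10/0.30) = -0.15850
  0.21·log₂(0.21/0.58) = -0.30779
D(P‖Q) = 1.2750 bits.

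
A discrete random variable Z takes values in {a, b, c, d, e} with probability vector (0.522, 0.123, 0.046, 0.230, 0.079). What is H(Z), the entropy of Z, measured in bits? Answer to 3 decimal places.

H(Z) = −Σ p·log₂ p.
  −(0.522)·log₂(0.522) = 0.4896
  −(0.123)·log₂(0.123) = 0.3719
  −(0.046)·log₂(0.046) = 0.2043
  −(0.230)·log₂(0.230) = 0.4877
  −(0.079)·log₂(0.079) = 0.2893
Sum: 0.4896 + 0.3719 + 0.2043 + 0.4877 + 0.2893 = 1.843 bits.

1.843 bits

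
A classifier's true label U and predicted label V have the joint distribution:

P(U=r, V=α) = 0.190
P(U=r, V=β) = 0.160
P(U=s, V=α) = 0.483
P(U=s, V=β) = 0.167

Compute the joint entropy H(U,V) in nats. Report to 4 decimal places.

1.2591 nats

H(U,V) = −Σ p(x,y)·ln p(x,y) over all 4 cells.
  cell (r,α): −0.190·ln0.190 = 0.31554
  cell (r,β): −0.160·ln0.160 = 0.29321
  cell (s,α): −0.483·ln0.483 = 0.35150
  cell (s,β): −0.167·ln0.167 = 0.29889
Sum = 1.2591 nats.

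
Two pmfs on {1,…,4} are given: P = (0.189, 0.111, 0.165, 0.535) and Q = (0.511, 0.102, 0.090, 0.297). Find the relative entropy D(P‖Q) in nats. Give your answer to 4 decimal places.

0.2363 nats

D(P‖Q) = Σ p·ln(p/q).
  0.189·ln(0.189/0.511) = -0.18798
  0.111·ln(0.111/0.102) = 0.00939
  0.165·ln(0.165/0.090) = 0.10001
  0.535·ln(0.535/0.297) = 0.31487
D(P‖Q) = 0.2363 nats.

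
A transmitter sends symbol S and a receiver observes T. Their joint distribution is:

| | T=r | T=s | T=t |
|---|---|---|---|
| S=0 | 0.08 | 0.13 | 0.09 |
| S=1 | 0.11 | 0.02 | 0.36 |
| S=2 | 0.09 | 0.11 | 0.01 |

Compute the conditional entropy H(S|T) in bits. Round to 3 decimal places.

1.175 bits

Marginals: p(S) = (0.3000, 0.4900, 0.2100), p(T) = (0.2800, 0.2600, 0.4600).
H(S|T) = Σ p(T) · H(S|T=·).
  T=r: p=0.2800, H(S|T=r) = 1.5722
  T=s: p=0.2600, H(S|T=s) = 1.3097
  T=t: p=0.4600, H(S|T=t) = 0.8573
Weighted sum = 1.175 bits.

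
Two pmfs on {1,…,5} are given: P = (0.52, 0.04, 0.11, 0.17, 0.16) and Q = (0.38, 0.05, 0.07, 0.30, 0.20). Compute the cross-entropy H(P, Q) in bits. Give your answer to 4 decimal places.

H(P,Q) = −Σ p·log₂ q.
  −0.52·log₂(0.38) = 0.72588
  −0.04·log₂(0.05) = 0.17288
  −0.11·log₂(0.07) = 0.42202
  −0.17·log₂(0.30) = 0.29528
  −0.16·log₂(0.20) = 0.37151
H(P,Q) = 1.9876 bits.

1.9876 bits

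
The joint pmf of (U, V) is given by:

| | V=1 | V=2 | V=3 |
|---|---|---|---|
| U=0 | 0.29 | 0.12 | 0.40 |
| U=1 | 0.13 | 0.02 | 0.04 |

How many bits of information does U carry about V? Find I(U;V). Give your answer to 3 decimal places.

0.050 bits

Marginals: p(U) = (0.8100, 0.1900), p(V) = (0.4200, 0.1400, 0.4400).
I(U;V) = Σ p(x,y)·log₂[p(x,y)/(p(x)p(y))].
  (0,1): 0.29·log₂(0.8524) = -0.0668
  (0,2): 0.12·log₂(1.0582) = 0.0098
  (0,3): 0.40·log₂(1.1223) = 0.0666
  (1,1): 0.13·log₂(1.6291) = 0.0915
  (1,2): 0.02·log₂(0.7519) = -0.0082
  (1,3): 0.04·log₂(0.4785) = -0.0425
Sum = 0.050 bits.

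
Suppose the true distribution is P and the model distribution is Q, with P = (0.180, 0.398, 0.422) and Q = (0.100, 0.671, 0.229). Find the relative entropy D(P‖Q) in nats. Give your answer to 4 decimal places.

0.1559 nats

D(P‖Q) = Σ p·ln(p/q).
  0.180·ln(0.180/0.100) = 0.10580
  0.398·ln(0.398/0.671) = -0.20788
  0.422·ln(0.422/0.229) = 0.25796
D(P‖Q) = 0.1559 nats.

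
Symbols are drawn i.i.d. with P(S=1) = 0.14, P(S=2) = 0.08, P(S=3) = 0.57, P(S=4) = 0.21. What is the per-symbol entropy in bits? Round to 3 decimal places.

H(S) = −Σ p·log₂ p.
  −(0.14)·log₂(0.14) = 0.3971
  −(0.08)·log₂(0.08) = 0.2915
  −(0.57)·log₂(0.57) = 0.4623
  −(0.21)·log₂(0.21) = 0.4728
Sum: 0.3971 + 0.2915 + 0.4623 + 0.4728 = 1.624 bits.

1.624 bits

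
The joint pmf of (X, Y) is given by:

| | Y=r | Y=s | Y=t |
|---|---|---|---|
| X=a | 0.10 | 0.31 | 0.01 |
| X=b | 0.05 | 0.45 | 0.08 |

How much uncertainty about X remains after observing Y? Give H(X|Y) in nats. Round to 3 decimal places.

0.641 nats

Marginals: p(X) = (0.4200, 0.5800), p(Y) = (0.1500, 0.7600, 0.0900).
H(X|Y) = Σ p(Y) · H(X|Y=·).
  Y=r: p=0.1500, H(X|Y=r) = 0.6365
  Y=s: p=0.7600, H(X|Y=s) = 0.6761
  Y=t: p=0.0900, H(X|Y=t) = 0.3488
Weighted sum = 0.641 nats.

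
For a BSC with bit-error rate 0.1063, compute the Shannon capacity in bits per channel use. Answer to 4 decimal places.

0.5113 bits

Binary symmetric channel: C = 1 − h₂(ε) where h₂ is the binary entropy function.
h₂(0.1063) = −0.1063·log₂0.1063 − 0.8937·log₂0.8937 = 0.4887.
C = 1 − 0.4887 = 0.5113 bits per channel use.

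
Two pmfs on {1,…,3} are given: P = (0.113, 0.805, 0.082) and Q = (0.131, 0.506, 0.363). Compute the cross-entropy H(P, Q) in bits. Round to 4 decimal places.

1.2424 bits

H(P,Q) = −Σ p·log₂ q.
  −0.113·log₂(0.131) = 0.33136
  −0.805·log₂(0.506) = 0.79115
  −0.082·log₂(0.363) = 0.11988
H(P,Q) = 1.2424 bits.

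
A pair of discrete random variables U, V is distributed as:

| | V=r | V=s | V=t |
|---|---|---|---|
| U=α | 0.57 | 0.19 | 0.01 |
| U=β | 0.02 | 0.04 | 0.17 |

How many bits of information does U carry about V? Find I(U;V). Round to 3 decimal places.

0.443 bits

Marginals: p(U) = (0.7700, 0.2300), p(V) = (0.5900, 0.2300, 0.1800).
I(U;V) = Σ p(x,y)·log₂[p(x,y)/(p(x)p(y))].
  (α,r): 0.57·log₂(1.2547) = 0.1866
  (α,s): 0.19·log₂(1.0728) = 0.0193
  (α,t): 0.01·log₂(0.0722) = -0.0379
  (β,r): 0.02·log₂(0.1474) = -0.0552
  (β,s): 0.04·log₂(0.7561) = -0.0161
  (β,t): 0.17·log₂(4.1063) = 0.3464
Sum = 0.443 bits.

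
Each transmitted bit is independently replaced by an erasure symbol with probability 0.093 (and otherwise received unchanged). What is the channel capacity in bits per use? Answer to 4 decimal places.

Binary erasure channel: capacity C = 1 − ε.
C = 1 − 0.093 = 0.9070 bits per channel use.

0.9070 bits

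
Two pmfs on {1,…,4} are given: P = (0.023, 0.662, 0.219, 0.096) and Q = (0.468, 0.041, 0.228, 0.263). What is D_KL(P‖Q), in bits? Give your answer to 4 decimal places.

2.4044 bits

D(P‖Q) = Σ p·log₂(p/q).
  0.023·log₂(0.023/0.468) = -0.09998
  0.662·log₂(0.662/0.041) = 2.65670
  0.219·log₂(0.219/0.228) = -0.01272
  0.096·log₂(0.096/0.263) = -0.13958
D(P‖Q) = 2.4044 bits.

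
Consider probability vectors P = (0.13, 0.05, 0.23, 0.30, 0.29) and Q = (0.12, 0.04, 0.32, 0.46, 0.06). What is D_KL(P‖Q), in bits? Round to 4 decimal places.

0.3957 bits

D(P‖Q) = Σ p·log₂(p/q).
  0.13·log₂(0.13/0.12) = 0.01501
  0.05·log₂(0.05/0.04) = 0.01610
  0.23·log₂(0.23/0.32) = -0.10958
  0.30·log₂(0.30/0.46) = -0.18500
  0.29·log₂(0.29/0.06) = 0.65918
D(P‖Q) = 0.3957 bits.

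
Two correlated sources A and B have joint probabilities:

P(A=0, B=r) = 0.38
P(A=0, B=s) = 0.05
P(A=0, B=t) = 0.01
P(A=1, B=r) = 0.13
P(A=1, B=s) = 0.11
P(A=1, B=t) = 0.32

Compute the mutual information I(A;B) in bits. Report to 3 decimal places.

Marginals: p(A) = (0.4400, 0.5600), p(B) = (0.5100, 0.1600, 0.3300).
I(A;B) = H(A) + H(B) − H(A,B).
H(A) = 0.9896, H(B) = 1.4463, H(A,B) = 2.0720.
I(A;B) = 0.9896 + 1.4463 − 2.0720 = 0.364 bits.

0.364 bits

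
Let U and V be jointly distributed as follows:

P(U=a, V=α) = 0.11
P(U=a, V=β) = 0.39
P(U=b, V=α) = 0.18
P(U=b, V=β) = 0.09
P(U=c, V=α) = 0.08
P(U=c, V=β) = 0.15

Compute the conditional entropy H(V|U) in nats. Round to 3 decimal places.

Chain rule: H(V|U) = H(U,V) − H(U).
Marginals: p(U) = (0.5000, 0.2700, 0.2300), p(V) = (0.3700, 0.6300).
H(U,V) = 1.6220 nats; H(U) = 1.0381 nats.
H(V|U) = 1.6220 − 1.0381 = 0.584 nats.

0.584 nats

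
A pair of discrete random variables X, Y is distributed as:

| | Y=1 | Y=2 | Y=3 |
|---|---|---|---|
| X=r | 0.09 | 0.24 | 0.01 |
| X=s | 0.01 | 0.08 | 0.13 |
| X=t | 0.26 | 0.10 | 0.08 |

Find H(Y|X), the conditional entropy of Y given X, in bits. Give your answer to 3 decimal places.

1.212 bits

Chain rule: H(Y|X) = H(X,Y) − H(X).
Marginals: p(X) = (0.3400, 0.2200, 0.4400), p(Y) = (0.3600, 0.4200, 0.2200).
H(X,Y) = 2.7428 bits; H(X) = 1.5309 bits.
H(Y|X) = 2.7428 − 1.5309 = 1.212 bits.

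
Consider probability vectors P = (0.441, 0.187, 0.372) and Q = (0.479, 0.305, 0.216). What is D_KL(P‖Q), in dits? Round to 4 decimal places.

0.0323 dits

D(P‖Q) = Σ p·log₁₀(p/q).
  0.441·log₁₀(0.441/0.479) = -0.01583
  0.187·log₁₀(0.187/0.305) = -0.03973
  0.372·log₁₀(0.372/0.216) = 0.08783
D(P‖Q) = 0.0323 dits.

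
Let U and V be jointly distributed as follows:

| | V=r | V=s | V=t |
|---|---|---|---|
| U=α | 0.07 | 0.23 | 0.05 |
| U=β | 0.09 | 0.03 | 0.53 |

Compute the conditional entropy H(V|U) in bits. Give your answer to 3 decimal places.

Marginals: p(U) = (0.3500, 0.6500), p(V) = (0.1600, 0.2600, 0.5800).
H(V|U) = Σ p(U) · H(V|U=·).
  U=α: p=0.3500, H(V|U=α) = 1.2635
  U=β: p=0.6500, H(V|U=β) = 0.8398
Weighted sum = 0.988 bits.

0.988 bits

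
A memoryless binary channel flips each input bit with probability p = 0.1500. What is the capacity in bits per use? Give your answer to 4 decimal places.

Binary symmetric channel: C = 1 − h₂(ε) where h₂ is the binary entropy function.
h₂(0.1500) = −0.1500·log₂0.1500 − 0.8500·log₂0.8500 = 0.6098.
C = 1 − 0.6098 = 0.3902 bits per channel use.

0.3902 bits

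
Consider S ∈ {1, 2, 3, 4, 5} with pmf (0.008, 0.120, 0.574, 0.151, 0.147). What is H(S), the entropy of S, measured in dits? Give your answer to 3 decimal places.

H(S) = −Σ p·log₁₀ p.
  −(0.008)·log₁₀(0.008) = 0.0168
  −(0.120)·log₁₀(0.120) = 0.1105
  −(0.574)·log₁₀(0.574) = 0.1384
  −(0.151)·log₁₀(0.151) = 0.1240
  −(0.147)·log₁₀(0.147) = 0.1224
Sum: 0.0168 + 0.1105 + 0.1384 + 0.1240 + 0.1224 = 0.512 dits.

0.512 dits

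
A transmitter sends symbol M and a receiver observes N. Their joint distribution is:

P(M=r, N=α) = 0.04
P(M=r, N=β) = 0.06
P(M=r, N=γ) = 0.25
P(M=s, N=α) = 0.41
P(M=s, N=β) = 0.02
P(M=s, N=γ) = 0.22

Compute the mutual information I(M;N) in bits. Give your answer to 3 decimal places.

0.206 bits

Marginals: p(M) = (0.3500, 0.6500), p(N) = (0.4500, 0.0800, 0.4700).
I(M;N) = H(M) + H(N) − H(M,N).
H(M) = 0.9341, H(N) = 1.3219, H(M,N) = 2.0501.
I(M;N) = 0.9341 + 1.3219 − 2.0501 = 0.206 bits.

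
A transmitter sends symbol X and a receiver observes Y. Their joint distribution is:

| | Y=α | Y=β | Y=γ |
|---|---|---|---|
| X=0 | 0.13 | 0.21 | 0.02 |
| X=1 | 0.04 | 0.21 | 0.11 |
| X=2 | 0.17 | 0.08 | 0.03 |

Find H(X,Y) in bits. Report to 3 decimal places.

H(X,Y) = −Σ p(x,y)·log₂ p(x,y) over all 9 cells.
  cell (0,α): −0.13·log₂0.13 = 0.3826
  cell (0,β): −0.21·log₂0.21 = 0.4728
  cell (0,γ): −0.02·log₂0.02 = 0.1129
  cell (1,α): −0.04·log₂0.04 = 0.1858
  cell (1,β): −0.21·log₂0.21 = 0.4728
  cell (1,γ): −0.11·log₂0.11 = 0.3503
  cell (2,α): −0.17·log₂0.17 = 0.4346
  cell (2,β): −0.08·log₂0.08 = 0.2915
  cell (2,γ): −0.03·log₂0.03 = 0.1518
Sum = 2.855 bits.

2.855 bits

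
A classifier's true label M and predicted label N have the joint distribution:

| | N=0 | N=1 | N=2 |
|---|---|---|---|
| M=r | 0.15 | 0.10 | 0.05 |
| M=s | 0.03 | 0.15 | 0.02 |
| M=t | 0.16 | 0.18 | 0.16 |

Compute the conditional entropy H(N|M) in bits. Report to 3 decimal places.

1.440 bits

Marginals: p(M) = (0.3000, 0.2000, 0.5000), p(N) = (0.3400, 0.4300, 0.2300).
H(N|M) = Σ p(M) · H(N|M=·).
  M=r: p=0.3000, H(N|M=r) = 1.4591
  M=s: p=0.2000, H(N|M=s) = 1.0540
  M=t: p=0.5000, H(N|M=t) = 1.5827
Weighted sum = 1.440 bits.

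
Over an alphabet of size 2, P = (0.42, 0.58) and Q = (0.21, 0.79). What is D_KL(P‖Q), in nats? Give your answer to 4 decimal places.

D(P‖Q) = Σ p·ln(p/q).
  0.42·ln(0.42/0.21) = 0.29112
  0.58·ln(0.58/0.79) = -0.17922
D(P‖Q) = 0.1119 nats.

0.1119 nats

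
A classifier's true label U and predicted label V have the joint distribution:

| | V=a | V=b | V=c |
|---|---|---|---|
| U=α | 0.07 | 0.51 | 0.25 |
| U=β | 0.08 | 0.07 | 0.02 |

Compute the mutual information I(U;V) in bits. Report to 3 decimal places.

0.097 bits

Marginals: p(U) = (0.8300, 0.1700), p(V) = (0.1500, 0.5800, 0.2700).
I(U;V) = H(U) + H(V) − H(U,V).
H(U) = 0.6577, H(V) = 1.3764, H(U,V) = 1.9369.
I(U;V) = 0.6577 + 1.3764 − 1.9369 = 0.097 bits.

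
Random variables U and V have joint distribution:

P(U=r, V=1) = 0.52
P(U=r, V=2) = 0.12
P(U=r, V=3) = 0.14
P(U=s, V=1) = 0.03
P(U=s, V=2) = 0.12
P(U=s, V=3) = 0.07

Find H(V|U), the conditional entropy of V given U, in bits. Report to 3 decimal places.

Chain rule: H(V|U) = H(U,V) − H(U).
Marginals: p(U) = (0.7800, 0.2200), p(V) = (0.5500, 0.2400, 0.2100).
H(U,V) = 2.0421 bits; H(U) = 0.7602 bits.
H(V|U) = 2.0421 − 0.7602 = 1.282 bits.

1.282 bits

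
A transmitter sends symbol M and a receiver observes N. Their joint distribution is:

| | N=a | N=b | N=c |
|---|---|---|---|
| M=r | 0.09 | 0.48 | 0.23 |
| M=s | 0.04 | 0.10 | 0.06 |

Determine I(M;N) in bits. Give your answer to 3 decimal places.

0.008 bits

Marginals: p(M) = (0.8000, 0.2000), p(N) = (0.1300, 0.5800, 0.2900).
I(M;N) = Σ p(x,y)·log₂[p(x,y)/(p(x)p(y))].
  (r,a): 0.09·log₂(0.8654) = -0.0188
  (r,b): 0.48·log₂(1.0345) = 0.0235
  (r,c): 0.23·log₂(0.9914) = -0.0029
  (s,a): 0.04·log₂(1.5385) = 0.0249
  (s,b): 0.10·log₂(0.8621) = -0.0214
  (s,c): 0.06·log₂(1.0345) = 0.0029
Sum = 0.008 bits.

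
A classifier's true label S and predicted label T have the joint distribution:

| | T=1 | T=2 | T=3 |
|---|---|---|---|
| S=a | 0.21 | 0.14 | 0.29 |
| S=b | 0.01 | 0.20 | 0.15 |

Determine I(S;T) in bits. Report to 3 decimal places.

Marginals: p(S) = (0.6400, 0.3600), p(T) = (0.2200, 0.3400, 0.4400).
I(S;T) = H(S) + H(T) − H(S,T).
H(S) = 0.9427, H(T) = 1.5309, H(S,T) = 2.3292.
I(S;T) = 0.9427 + 1.5309 − 2.3292 = 0.144 bits.

0.144 bits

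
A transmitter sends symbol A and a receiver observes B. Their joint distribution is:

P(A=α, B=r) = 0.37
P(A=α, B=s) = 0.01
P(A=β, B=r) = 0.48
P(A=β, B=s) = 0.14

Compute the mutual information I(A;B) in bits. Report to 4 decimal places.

0.0653 bits

Marginals: p(A) = (0.3800, 0.6200), p(B) = (0.8500, 0.1500).
I(A;B) = H(A) + H(B) − H(A,B).
H(A) = 0.9580, H(B) = 0.6098, H(A,B) = 1.5025.
I(A;B) = 0.9580 + 0.6098 − 1.5025 = 0.0653 bits.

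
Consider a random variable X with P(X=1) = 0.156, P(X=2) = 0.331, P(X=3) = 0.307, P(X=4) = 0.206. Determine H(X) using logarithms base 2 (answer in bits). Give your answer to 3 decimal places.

H(X) = −Σ p·log₂ p.
  −(0.156)·log₂(0.156) = 0.4181
  −(0.331)·log₂(0.331) = 0.5280
  −(0.307)·log₂(0.307) = 0.5230
  −(0.206)·log₂(0.206) = 0.4695
Sum: 0.4181 + 0.5280 + 0.5230 + 0.4695 = 1.939 bits.

1.939 bits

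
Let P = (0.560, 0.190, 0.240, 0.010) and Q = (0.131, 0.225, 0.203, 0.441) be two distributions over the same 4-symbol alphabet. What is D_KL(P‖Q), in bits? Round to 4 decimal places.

D(P‖Q) = Σ p·log₂(p/q).
  0.560·log₂(0.560/0.131) = 1.17368
  0.190·log₂(0.190/0.225) = -0.04635
  0.240·log₂(0.240/0.203) = 0.05797
  0.010·log₂(0.010/0.441) = -0.05463
D(P‖Q) = 1.1307 bits.

1.1307 bits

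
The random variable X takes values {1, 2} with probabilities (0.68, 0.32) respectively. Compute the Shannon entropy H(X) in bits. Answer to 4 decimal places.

0.9044 bits

H(X) = −Σ p·log₂ p.
  −(0.68)·log₂(0.68) = 0.37835
  −(0.32)·log₂(0.32) = 0.52603
Sum: 0.37835 + 0.52603 = 0.9044 bits.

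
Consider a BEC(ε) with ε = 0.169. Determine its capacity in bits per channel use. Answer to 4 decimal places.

0.8310 bits

Binary erasure channel: capacity C = 1 − ε.
C = 1 − 0.169 = 0.8310 bits per channel use.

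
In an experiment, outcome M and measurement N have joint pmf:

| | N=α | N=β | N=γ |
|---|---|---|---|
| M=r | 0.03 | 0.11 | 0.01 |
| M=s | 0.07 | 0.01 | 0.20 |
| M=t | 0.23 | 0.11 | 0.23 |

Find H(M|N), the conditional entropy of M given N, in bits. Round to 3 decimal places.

Chain rule: H(M|N) = H(M,N) − H(N).
Marginals: p(M) = (0.1500, 0.2800, 0.5700), p(N) = (0.3300, 0.2300, 0.4400).
H(M,N) = 2.6935 bits; H(N) = 1.5366 bits.
H(M|N) = 2.6935 − 1.5366 = 1.157 bits.

1.157 bits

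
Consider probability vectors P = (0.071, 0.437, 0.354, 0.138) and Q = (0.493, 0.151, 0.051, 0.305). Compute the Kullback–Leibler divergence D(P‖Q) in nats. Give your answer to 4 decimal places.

D(P‖Q) = Σ p·ln(p/q).
  0.071·ln(0.071/0.493) = -0.13759
  0.437·ln(0.437/0.151) = 0.46438
  0.354·ln(0.354/0.051) = 0.68586
  0.138·ln(0.138/0.305) = -0.10944
D(P‖Q) = 0.9032 nats.

0.9032 nats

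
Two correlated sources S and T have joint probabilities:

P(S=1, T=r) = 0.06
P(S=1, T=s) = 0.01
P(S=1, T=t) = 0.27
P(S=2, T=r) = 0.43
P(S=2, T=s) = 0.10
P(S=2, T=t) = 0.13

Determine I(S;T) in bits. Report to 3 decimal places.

Marginals: p(S) = (0.3400, 0.6600), p(T) = (0.4900, 0.1100, 0.4000).
I(S;T) = Σ p(x,y)·log₂[p(x,y)/(p(x)p(y))].
  (1,r): 0.06·log₂(0.3601) = -0.0884
  (1,s): 0.01·log₂(0.2674) = -0.0190
  (1,t): 0.27·log₂(1.9853) = 0.2671
  (2,r): 0.43·log₂(1.3296) = 0.1767
  (2,s): 0.10·log₂(1.3774) = 0.0462
  (2,t): 0.13·log₂(0.4924) = -0.1329
Sum = 0.250 bits.

0.250 bits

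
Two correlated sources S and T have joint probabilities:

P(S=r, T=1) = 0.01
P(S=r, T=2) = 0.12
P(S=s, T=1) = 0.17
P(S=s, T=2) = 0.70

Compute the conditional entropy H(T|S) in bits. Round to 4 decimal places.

0.6709 bits

Chain rule: H(T|S) = H(S,T) − H(S).
Marginals: p(S) = (0.1300, 0.8700), p(T) = (0.1800, 0.8200).
H(S,T) = 1.2283 bits; H(S) = 0.5574 bits.
H(T|S) = 1.2283 − 0.5574 = 0.6709 bits.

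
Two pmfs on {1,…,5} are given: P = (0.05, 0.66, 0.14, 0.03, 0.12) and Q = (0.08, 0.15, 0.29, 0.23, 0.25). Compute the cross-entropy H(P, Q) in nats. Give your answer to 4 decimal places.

1.7621 nats

H(P,Q) = −Σ p·ln q.
  −0.05·ln(0.08) = 0.12629
  −0.66·ln(0.15) = 1.25210
  −0.14·ln(0.29) = 0.17330
  −0.03·ln(0.23) = 0.04409
  −0.12·ln(0.25) = 0.16636
H(P,Q) = 1.7621 nats.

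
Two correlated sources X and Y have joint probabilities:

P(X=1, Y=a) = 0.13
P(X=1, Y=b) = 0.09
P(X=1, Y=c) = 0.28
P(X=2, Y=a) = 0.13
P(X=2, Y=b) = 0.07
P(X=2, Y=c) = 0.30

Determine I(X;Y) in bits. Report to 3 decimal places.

0.002 bits

Marginals: p(X) = (0.5000, 0.5000), p(Y) = (0.2600, 0.1600, 0.5800).
I(X;Y) = Σ p(x,y)·log₂[p(x,y)/(p(x)p(y))].
  (1,a): 0.13·log₂(1.0000) = 0.0000
  (1,b): 0.09·log₂(1.1250) = 0.0153
  (1,c): 0.28·log₂(0.9655) = -0.0142
  (2,a): 0.13·log₂(1.0000) = 0.0000
  (2,b): 0.07·log₂(0.8750) = -0.0135
  (2,c): 0.30·log₂(1.0345) = 0.0147
Sum = 0.002 bits.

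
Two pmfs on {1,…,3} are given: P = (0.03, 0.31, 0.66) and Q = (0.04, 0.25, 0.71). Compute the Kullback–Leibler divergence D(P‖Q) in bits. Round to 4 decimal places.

D(P‖Q) = Σ p·log₂(p/q).
  0.03·log₂(0.03/0.04) = -0.01245
  0.31·log₂(0.31/0.25) = 0.09621
  0.66·log₂(0.66/0.71) = -0.06953
D(P‖Q) = 0.0142 bits.

0.0142 bits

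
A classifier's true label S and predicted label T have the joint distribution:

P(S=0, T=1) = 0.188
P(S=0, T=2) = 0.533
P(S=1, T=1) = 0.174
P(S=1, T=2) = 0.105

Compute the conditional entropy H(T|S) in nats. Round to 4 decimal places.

Marginals: p(S) = (0.7210, 0.2790), p(T) = (0.3620, 0.6380).
H(T|S) = Σ p(S) · H(T|S=·).
  S=0: p=0.7210, H(T|S=0) = 0.5738
  S=1: p=0.2790, H(T|S=1) = 0.6622
Weighted sum = 0.5985 nats.

0.5985 nats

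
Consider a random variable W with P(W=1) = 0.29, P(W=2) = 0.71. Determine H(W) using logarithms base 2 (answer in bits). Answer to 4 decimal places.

0.8687 bits

H(W) = −Σ p·log₂ p.
  −(0.29)·log₂(0.29) = 0.51790
  −(0.71)·log₂(0.71) = 0.35082
Sum: 0.51790 + 0.35082 = 0.8687 bits.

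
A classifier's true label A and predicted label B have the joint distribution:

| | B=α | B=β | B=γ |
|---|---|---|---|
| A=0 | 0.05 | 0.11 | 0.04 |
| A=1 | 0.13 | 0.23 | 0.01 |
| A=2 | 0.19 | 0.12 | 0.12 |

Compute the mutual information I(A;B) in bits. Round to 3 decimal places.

Marginals: p(A) = (0.2000, 0.3700, 0.4300), p(B) = (0.3700, 0.4600, 0.1700).
I(A;B) = Σ p(x,y)·log₂[p(x,y)/(p(x)p(y))].
  (0,α): 0.05·log₂(0.6757) = -0.0283
  (0,β): 0.11·log₂(1.1957) = 0.0284
  (0,γ): 0.04·log₂(1.1765) = 0.0094
  (1,α): 0.13·log₂(0.9496) = -0.0097
  (1,β): 0.23·log₂(1.3514) = 0.0999
  (1,γ): 0.01·log₂(0.1590) = -0.0265
  (2,α): 0.19·log₂(1.1942) = 0.0487
  (2,β): 0.12·log₂(0.6067) = -0.0865
  (2,γ): 0.12·log₂(1.6416) = 0.0858
Sum = 0.121 bits.

0.121 bits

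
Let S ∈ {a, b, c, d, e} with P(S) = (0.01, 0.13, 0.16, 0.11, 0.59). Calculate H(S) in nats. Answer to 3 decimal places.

H(S) = −Σ p·ln p.
  −(0.01)·ln(0.01) = 0.0461
  −(0.13)·ln(0.13) = 0.2652
  −(0.16)·ln(0.16) = 0.2932
  −(0.11)·ln(0.11) = 0.2428
  −(0.59)·ln(0.59) = 0.3113
Sum: 0.0461 + 0.2652 + 0.2932 + 0.2428 + 0.3113 = 1.159 nats.

1.159 nats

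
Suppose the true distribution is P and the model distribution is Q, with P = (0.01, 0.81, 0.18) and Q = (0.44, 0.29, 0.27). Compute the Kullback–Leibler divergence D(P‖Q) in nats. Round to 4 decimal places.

D(P‖Q) = Σ p·ln(p/q).
  0.01·ln(0.01/0.44) = -0.03784
  0.81·ln(0.81/0.29) = 0.83199
  0.18·ln(0.18/0.27) = -0.07298
D(P‖Q) = 0.7212 nats.

0.7212 nats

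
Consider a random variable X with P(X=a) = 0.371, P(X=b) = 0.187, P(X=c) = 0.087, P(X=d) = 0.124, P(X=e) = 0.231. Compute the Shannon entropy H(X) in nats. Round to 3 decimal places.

1.491 nats

H(X) = −Σ p·ln p.
  −(0.371)·ln(0.371) = 0.3679
  −(0.187)·ln(0.187) = 0.3135
  −(0.087)·ln(0.087) = 0.2124
  −(0.124)·ln(0.124) = 0.2588
  −(0.231)·ln(0.231) = 0.3385
Sum: 0.3679 + 0.3135 + 0.2124 + 0.2588 + 0.3385 = 1.491 nats.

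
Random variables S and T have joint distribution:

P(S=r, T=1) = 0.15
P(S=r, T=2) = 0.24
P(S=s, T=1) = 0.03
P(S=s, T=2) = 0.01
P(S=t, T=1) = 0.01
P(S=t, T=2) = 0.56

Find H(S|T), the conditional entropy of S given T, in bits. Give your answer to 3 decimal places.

0.956 bits

Marginals: p(S) = (0.3900, 0.0400, 0.5700), p(T) = (0.1900, 0.8100).
H(S|T) = Σ p(T) · H(S|T=·).
  T=1: p=0.1900, H(S|T=1) = 0.9133
  T=2: p=0.8100, H(S|T=2) = 0.9664
Weighted sum = 0.956 bits.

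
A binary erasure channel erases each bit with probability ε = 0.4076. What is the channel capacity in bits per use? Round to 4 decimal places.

Binary erasure channel: capacity C = 1 − ε.
C = 1 − 0.4076 = 0.5924 bits per channel use.

0.5924 bits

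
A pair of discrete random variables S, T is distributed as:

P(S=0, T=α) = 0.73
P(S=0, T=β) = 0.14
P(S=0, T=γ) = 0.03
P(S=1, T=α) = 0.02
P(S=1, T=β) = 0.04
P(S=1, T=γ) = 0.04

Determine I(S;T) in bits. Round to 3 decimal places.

0.129 bits

Marginals: p(S) = (0.9000, 0.1000), p(T) = (0.7500, 0.1800, 0.0700).
I(S;T) = H(S) + H(T) − H(S,T).
H(S) = 0.4690, H(T) = 1.0251, H(S,T) = 1.3647.
I(S;T) = 0.4690 + 1.0251 − 1.3647 = 0.129 bits.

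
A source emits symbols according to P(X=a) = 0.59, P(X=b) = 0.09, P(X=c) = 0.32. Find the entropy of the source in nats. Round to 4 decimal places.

0.8926 nats

H(X) = −Σ p·ln p.
  −(0.59)·ln(0.59) = 0.31130
  −(0.09)·ln(0.09) = 0.21672
  −(0.32)·ln(0.32) = 0.36462
Sum: 0.31130 + 0.21672 + 0.36462 = 0.8926 nats.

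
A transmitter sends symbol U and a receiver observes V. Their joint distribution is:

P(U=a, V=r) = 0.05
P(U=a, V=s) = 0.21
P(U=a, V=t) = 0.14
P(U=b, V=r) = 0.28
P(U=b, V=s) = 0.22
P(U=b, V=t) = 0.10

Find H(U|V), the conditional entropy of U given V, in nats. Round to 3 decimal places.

Marginals: p(U) = (0.4000, 0.6000), p(V) = (0.3300, 0.4300, 0.2400).
H(U|V) = Σ p(V) · H(U|V=·).
  V=r: p=0.3300, H(U|V=r) = 0.4253
  V=s: p=0.4300, H(U|V=s) = 0.6929
  V=t: p=0.2400, H(U|V=t) = 0.6792
Weighted sum = 0.601 nats.

0.601 nats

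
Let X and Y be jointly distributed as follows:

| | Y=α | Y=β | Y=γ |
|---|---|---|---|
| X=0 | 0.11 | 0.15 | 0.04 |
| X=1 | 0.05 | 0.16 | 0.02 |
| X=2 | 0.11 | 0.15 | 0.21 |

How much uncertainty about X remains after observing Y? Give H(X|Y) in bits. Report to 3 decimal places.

Marginals: p(X) = (0.3000, 0.2300, 0.4700), p(Y) = (0.2700, 0.4600, 0.2700).
H(X|Y) = Σ p(Y) · H(X|Y=·).
  Y=α: p=0.2700, H(X|Y=α) = 1.5061
  Y=β: p=0.4600, H(X|Y=β) = 1.5843
  Y=γ: p=0.2700, H(X|Y=γ) = 0.9683
Weighted sum = 1.397 bits.

1.397 bits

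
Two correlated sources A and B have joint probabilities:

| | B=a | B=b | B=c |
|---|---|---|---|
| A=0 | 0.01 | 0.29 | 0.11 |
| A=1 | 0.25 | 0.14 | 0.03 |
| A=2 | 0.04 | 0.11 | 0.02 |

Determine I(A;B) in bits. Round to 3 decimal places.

Marginals: p(A) = (0.4100, 0.4200, 0.1700), p(B) = (0.3000, 0.5400, 0.1600).
I(A;B) = H(A) + H(B) − H(A,B).
H(A) = 1.4876, H(B) = 1.4241, H(A,B) = 2.6324.
I(A;B) = 1.4876 + 1.4241 − 2.6324 = 0.279 bits.

0.279 bits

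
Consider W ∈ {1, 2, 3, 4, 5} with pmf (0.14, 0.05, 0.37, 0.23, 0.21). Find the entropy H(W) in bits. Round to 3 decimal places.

2.104 bits

H(W) = −Σ p·log₂ p.
  −(0.14)·log₂(0.14) = 0.3971
  −(0.05)·log₂(0.05) = 0.2161
  −(0.37)·log₂(0.37) = 0.5307
  −(0.23)·log₂(0.23) = 0.4877
  −(0.21)·log₂(0.21) = 0.4728
Sum: 0.3971 + 0.2161 + 0.5307 + 0.4877 + 0.4728 = 2.104 bits.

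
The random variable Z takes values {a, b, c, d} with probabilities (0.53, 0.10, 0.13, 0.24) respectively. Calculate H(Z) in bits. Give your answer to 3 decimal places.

1.694 bits

H(Z) = −Σ p·log₂ p.
  −(0.53)·log₂(0.53) = 0.4854
  −(0.10)·log₂(0.10) = 0.3322
  −(0.13)·log₂(0.13) = 0.3826
  −(0.24)·log₂(0.24) = 0.4941
Sum: 0.4854 + 0.3322 + 0.3826 + 0.4941 = 1.694 bits.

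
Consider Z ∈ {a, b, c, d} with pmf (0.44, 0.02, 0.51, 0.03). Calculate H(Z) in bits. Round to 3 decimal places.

1.281 bits

H(Z) = −Σ p·log₂ p.
  −(0.44)·log₂(0.44) = 0.5211
  −(0.02)·log₂(0.02) = 0.1129
  −(0.51)·log₂(0.51) = 0.4954
  −(0.03)·log₂(0.03) = 0.1518
Sum: 0.5211 + 0.1129 + 0.4954 + 0.1518 = 1.281 bits.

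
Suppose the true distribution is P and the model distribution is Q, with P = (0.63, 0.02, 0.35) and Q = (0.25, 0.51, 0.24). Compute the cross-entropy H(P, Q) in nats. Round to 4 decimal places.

H(P,Q) = −Σ p·ln q.
  −0.63·ln(0.25) = 0.87337
  −0.02·ln(0.51) = 0.01347
  −0.35·ln(0.24) = 0.49949
H(P,Q) = 1.3863 nats.

1.3863 nats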